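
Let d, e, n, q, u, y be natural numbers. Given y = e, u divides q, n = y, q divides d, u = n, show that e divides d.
Since u = n and n = y, u = y. Since y = e, u = e. Because u divides q and q divides d, u divides d. Since u = e, e divides d.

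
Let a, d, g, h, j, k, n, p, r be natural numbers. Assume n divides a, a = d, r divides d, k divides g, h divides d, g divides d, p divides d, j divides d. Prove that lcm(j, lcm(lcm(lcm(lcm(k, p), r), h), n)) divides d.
k divides g and g divides d, so k divides d. Since p divides d, lcm(k, p) divides d. Since r divides d, lcm(lcm(k, p), r) divides d. h divides d, so lcm(lcm(lcm(k, p), r), h) divides d. Because a = d and n divides a, n divides d. lcm(lcm(lcm(k, p), r), h) divides d, so lcm(lcm(lcm(lcm(k, p), r), h), n) divides d. Since j divides d, lcm(j, lcm(lcm(lcm(lcm(k, p), r), h), n)) divides d.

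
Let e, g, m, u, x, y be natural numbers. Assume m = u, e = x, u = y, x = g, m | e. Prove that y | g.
From m = u and u = y, m = y. e = x and x = g, therefore e = g. m | e, so m | g. m = y, so y | g.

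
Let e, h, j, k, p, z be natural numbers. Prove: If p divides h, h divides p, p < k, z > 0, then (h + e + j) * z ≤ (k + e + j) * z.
p divides h and h divides p, therefore p = h. p < k, so h < k. Then h + e < k + e. Then h + e + j < k + e + j. Since z > 0, by multiplying by a positive, (h + e + j) * z < (k + e + j) * z. Then (h + e + j) * z ≤ (k + e + j) * z.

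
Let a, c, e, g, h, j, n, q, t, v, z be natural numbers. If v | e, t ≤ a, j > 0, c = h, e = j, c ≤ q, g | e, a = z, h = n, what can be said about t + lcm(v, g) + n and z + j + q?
t + lcm(v, g) + n ≤ z + j + q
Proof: Since a = z and t ≤ a, t ≤ z. v | e and g | e, so lcm(v, g) | e. Since e = j, lcm(v, g) | j. j > 0, so lcm(v, g) ≤ j. t ≤ z, so t + lcm(v, g) ≤ z + j. From c = h and h = n, c = n. Since c ≤ q, n ≤ q. From t + lcm(v, g) ≤ z + j, t + lcm(v, g) + n ≤ z + j + q.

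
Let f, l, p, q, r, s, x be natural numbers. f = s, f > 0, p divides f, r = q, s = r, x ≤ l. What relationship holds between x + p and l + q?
x + p ≤ l + q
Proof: f = s and s = r, hence f = r. From r = q, f = q. Since p divides f and f > 0, p ≤ f. f = q, so p ≤ q. x ≤ l, so x + p ≤ l + q.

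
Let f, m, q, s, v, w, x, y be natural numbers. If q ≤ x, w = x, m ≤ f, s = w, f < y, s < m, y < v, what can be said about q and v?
q < v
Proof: Since s = w and s < m, w < m. w = x, so x < m. Since q ≤ x, q < m. m ≤ f, so q < f. Because f < y, q < y. Since y < v, q < v.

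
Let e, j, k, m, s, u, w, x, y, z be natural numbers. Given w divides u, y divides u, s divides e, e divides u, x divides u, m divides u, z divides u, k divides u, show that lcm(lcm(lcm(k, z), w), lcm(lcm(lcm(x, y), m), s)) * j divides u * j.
From k divides u and z divides u, lcm(k, z) divides u. Because w divides u, lcm(lcm(k, z), w) divides u. From x divides u and y divides u, lcm(x, y) divides u. Since m divides u, lcm(lcm(x, y), m) divides u. From s divides e and e divides u, s divides u. Since lcm(lcm(x, y), m) divides u, lcm(lcm(lcm(x, y), m), s) divides u. Since lcm(lcm(k, z), w) divides u, lcm(lcm(lcm(k, z), w), lcm(lcm(lcm(x, y), m), s)) divides u. Then lcm(lcm(lcm(k, z), w), lcm(lcm(lcm(x, y), m), s)) * j divides u * j.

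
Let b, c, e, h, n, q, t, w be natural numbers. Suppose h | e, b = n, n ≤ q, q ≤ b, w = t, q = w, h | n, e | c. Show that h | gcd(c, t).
Because h | e and e | c, h | c. b = n and q ≤ b, hence q ≤ n. Since n ≤ q, n = q. q = w, so n = w. w = t, so n = t. h | n, so h | t. Because h | c, h | gcd(c, t).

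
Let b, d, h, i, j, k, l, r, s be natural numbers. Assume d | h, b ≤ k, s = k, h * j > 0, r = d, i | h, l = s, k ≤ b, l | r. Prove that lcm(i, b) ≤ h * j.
l = s and s = k, thus l = k. k ≤ b and b ≤ k, hence k = b. l = k, so l = b. Since r = d and l | r, l | d. d | h, so l | h. l = b, so b | h. Since i | h, lcm(i, b) | h. Then lcm(i, b) | h * j. Since h * j > 0, lcm(i, b) ≤ h * j.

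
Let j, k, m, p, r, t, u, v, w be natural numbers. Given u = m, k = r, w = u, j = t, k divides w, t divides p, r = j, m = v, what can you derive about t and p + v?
t divides p + v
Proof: w = u and u = m, thus w = m. k = r and r = j, so k = j. k divides w, so j divides w. j = t, so t divides w. w = m, so t divides m. m = v, so t divides v. Since t divides p, t divides p + v.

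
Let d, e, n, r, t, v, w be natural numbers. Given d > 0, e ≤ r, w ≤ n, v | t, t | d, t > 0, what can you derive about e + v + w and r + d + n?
e + v + w ≤ r + d + n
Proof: v | t and t > 0, so v ≤ t. Because t | d and d > 0, t ≤ d. Since v ≤ t, v ≤ d. w ≤ n, so v + w ≤ d + n. e ≤ r, so e + v + w ≤ r + d + n.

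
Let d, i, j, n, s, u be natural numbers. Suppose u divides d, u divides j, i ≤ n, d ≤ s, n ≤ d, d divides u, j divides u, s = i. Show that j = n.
s = i and d ≤ s, so d ≤ i. i ≤ n, so d ≤ n. n ≤ d, so n = d. d divides u and u divides d, so d = u. n = d, so n = u. From u divides j and j divides u, u = j. n = u, so n = j. Then j = n.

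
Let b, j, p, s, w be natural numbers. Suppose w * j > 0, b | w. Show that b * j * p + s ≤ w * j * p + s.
b | w, therefore b * j | w * j. Since w * j > 0, b * j ≤ w * j. Then b * j * p ≤ w * j * p. Then b * j * p + s ≤ w * j * p + s.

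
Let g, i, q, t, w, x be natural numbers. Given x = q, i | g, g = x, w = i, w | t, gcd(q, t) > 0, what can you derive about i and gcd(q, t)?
i ≤ gcd(q, t)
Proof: From g = x and x = q, g = q. Since i | g, i | q. Because w = i and w | t, i | t. i | q, so i | gcd(q, t). gcd(q, t) > 0, so i ≤ gcd(q, t).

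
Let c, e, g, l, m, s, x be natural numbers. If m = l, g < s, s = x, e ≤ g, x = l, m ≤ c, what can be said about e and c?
e < c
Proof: Since s = x and x = l, s = l. g < s, so g < l. m = l and m ≤ c, thus l ≤ c. Since g < l, g < c. e ≤ g, so e < c.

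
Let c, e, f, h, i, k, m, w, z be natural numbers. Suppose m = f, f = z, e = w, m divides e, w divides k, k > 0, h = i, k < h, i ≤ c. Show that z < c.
m = f and f = z, therefore m = z. e = w and m divides e, therefore m divides w. Since w divides k, m divides k. k > 0, so m ≤ k. h = i and k < h, therefore k < i. i ≤ c, so k < c. m ≤ k, so m < c. m = z, so z < c.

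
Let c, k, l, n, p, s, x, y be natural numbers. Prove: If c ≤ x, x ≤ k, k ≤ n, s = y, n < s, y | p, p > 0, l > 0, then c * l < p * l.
x ≤ k and k ≤ n, so x ≤ n. c ≤ x, so c ≤ n. Because s = y and n < s, n < y. Because y | p and p > 0, y ≤ p. Since n < y, n < p. Since c ≤ n, c < p. l > 0, so c * l < p * l.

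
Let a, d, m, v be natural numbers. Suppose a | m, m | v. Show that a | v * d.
a | m and m | v, so a | v. Then a | v * d.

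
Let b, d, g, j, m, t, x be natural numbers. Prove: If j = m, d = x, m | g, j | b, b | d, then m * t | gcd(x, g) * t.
From d = x and b | d, b | x. From j | b, j | x. Because j = m, m | x. m | g, so m | gcd(x, g). Then m * t | gcd(x, g) * t.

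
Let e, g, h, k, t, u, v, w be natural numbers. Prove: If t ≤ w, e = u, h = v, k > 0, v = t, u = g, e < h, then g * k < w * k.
From e = u and u = g, e = g. From h = v and v = t, h = t. e < h, so e < t. Since t ≤ w, e < w. From e = g, g < w. Combined with k > 0, by multiplying by a positive, g * k < w * k.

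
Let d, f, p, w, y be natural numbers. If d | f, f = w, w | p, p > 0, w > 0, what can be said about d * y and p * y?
d * y ≤ p * y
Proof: f = w and d | f, so d | w. Since w > 0, d ≤ w. w | p and p > 0, therefore w ≤ p. Because d ≤ w, d ≤ p. Then d * y ≤ p * y.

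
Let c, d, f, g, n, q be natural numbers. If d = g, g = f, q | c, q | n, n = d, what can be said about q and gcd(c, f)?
q | gcd(c, f)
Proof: Since n = d and d = g, n = g. Since q | n, q | g. g = f, so q | f. q | c, so q | gcd(c, f).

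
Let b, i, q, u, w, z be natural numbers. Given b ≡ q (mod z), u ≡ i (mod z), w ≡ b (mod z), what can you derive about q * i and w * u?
q * i ≡ w * u (mod z)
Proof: w ≡ b (mod z) and b ≡ q (mod z), so w ≡ q (mod z). Combining with u ≡ i (mod z), by multiplying congruences, w * u ≡ q * i (mod z). Then q * i ≡ w * u (mod z).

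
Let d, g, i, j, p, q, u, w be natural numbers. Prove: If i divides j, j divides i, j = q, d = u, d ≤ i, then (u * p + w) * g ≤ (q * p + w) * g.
i divides j and j divides i, therefore i = j. Since j = q, i = q. d = u and d ≤ i, so u ≤ i. i = q, so u ≤ q. By multiplying by a non-negative, u * p ≤ q * p. Then u * p + w ≤ q * p + w. By multiplying by a non-negative, (u * p + w) * g ≤ (q * p + w) * g.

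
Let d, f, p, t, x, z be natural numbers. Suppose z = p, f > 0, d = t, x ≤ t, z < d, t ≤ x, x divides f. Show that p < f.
From t ≤ x and x ≤ t, t = x. Since d = t, d = x. z < d, so z < x. z = p, so p < x. x divides f and f > 0, hence x ≤ f. Since p < x, p < f.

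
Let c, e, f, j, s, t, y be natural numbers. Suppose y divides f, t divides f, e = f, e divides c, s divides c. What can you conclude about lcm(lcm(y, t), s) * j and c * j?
lcm(lcm(y, t), s) * j divides c * j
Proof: y divides f and t divides f, so lcm(y, t) divides f. Because e = f and e divides c, f divides c. lcm(y, t) divides f, so lcm(y, t) divides c. Since s divides c, lcm(lcm(y, t), s) divides c. Then lcm(lcm(y, t), s) * j divides c * j.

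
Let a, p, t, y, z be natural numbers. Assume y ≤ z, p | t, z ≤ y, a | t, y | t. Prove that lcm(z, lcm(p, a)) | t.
y ≤ z and z ≤ y, therefore y = z. Since y | t, z | t. p | t and a | t, thus lcm(p, a) | t. Since z | t, lcm(z, lcm(p, a)) | t.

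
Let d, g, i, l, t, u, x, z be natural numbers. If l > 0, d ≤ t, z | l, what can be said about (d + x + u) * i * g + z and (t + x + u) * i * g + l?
(d + x + u) * i * g + z ≤ (t + x + u) * i * g + l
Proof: Because d ≤ t, d + x ≤ t + x. Then d + x + u ≤ t + x + u. Then (d + x + u) * i ≤ (t + x + u) * i. Then (d + x + u) * i * g ≤ (t + x + u) * i * g. z | l and l > 0, therefore z ≤ l. Because (d + x + u) * i * g ≤ (t + x + u) * i * g, (d + x + u) * i * g + z ≤ (t + x + u) * i * g + l.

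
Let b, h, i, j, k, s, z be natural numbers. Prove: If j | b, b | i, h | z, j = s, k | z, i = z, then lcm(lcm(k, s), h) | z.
j | b and b | i, thus j | i. i = z, so j | z. Since j = s, s | z. k | z, so lcm(k, s) | z. Since h | z, lcm(lcm(k, s), h) | z.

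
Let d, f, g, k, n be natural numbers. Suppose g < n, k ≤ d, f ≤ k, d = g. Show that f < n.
d = g and k ≤ d, thus k ≤ g. Since f ≤ k, f ≤ g. Because g < n, f < n.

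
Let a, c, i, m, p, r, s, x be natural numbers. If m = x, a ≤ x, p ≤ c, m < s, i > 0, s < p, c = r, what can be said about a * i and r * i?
a * i < r * i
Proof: From m = x and m < s, x < s. a ≤ x, so a < s. s < p and p ≤ c, hence s < c. Since a < s, a < c. Since c = r, a < r. Using i > 0, by multiplying by a positive, a * i < r * i.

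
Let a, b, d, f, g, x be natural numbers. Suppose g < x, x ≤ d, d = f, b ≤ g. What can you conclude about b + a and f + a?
b + a < f + a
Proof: b ≤ g and g < x, therefore b < x. d = f and x ≤ d, thus x ≤ f. b < x, so b < f. Then b + a < f + a.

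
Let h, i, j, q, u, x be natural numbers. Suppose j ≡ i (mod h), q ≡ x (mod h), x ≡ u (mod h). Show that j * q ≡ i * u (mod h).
Because q ≡ x (mod h) and x ≡ u (mod h), q ≡ u (mod h). Since j ≡ i (mod h), by multiplying congruences, j * q ≡ i * u (mod h).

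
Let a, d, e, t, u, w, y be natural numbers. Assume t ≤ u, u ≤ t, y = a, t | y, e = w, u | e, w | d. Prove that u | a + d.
t ≤ u and u ≤ t, therefore t = u. Because y = a and t | y, t | a. t = u, so u | a. e = w and u | e, so u | w. Since w | d, u | d. u | a, so u | a + d.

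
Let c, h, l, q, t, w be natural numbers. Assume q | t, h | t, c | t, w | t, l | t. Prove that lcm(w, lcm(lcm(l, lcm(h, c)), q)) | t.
h | t and c | t, therefore lcm(h, c) | t. Since l | t, lcm(l, lcm(h, c)) | t. Since q | t, lcm(lcm(l, lcm(h, c)), q) | t. w | t, so lcm(w, lcm(lcm(l, lcm(h, c)), q)) | t.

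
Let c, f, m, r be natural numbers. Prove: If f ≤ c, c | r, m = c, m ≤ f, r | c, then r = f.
Because m = c and m ≤ f, c ≤ f. f ≤ c, so f = c. From c | r and r | c, c = r. f = c, so f = r. Then r = f.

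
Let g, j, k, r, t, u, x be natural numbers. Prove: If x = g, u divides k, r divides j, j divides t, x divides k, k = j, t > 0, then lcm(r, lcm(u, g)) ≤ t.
x = g and x divides k, so g divides k. Since u divides k, lcm(u, g) divides k. Since k = j, lcm(u, g) divides j. r divides j, so lcm(r, lcm(u, g)) divides j. From j divides t, lcm(r, lcm(u, g)) divides t. Because t > 0, lcm(r, lcm(u, g)) ≤ t.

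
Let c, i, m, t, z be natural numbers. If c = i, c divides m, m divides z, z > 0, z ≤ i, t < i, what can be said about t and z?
t < z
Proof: Since c divides m and m divides z, c divides z. Because z > 0, c ≤ z. From c = i, i ≤ z. Since z ≤ i, i = z. Since t < i, t < z.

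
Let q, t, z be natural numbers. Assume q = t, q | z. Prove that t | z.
Since q = t and q | z, by substitution, t | z.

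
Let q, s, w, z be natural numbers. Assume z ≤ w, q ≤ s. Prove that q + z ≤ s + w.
q ≤ s and z ≤ w. By adding inequalities, q + z ≤ s + w.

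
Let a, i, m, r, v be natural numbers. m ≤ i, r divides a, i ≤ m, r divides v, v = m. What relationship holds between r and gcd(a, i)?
r divides gcd(a, i)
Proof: m ≤ i and i ≤ m, hence m = i. v = m, so v = i. Since r divides v, r divides i. Since r divides a, r divides gcd(a, i).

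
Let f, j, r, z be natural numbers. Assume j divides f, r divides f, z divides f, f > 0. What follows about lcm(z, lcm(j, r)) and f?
lcm(z, lcm(j, r)) ≤ f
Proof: Since j divides f and r divides f, lcm(j, r) divides f. Since z divides f, lcm(z, lcm(j, r)) divides f. From f > 0, lcm(z, lcm(j, r)) ≤ f.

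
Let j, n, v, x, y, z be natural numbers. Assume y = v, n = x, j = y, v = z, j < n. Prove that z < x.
j = y and y = v, so j = v. v = z, so j = z. n = x and j < n, hence j < x. Since j = z, z < x.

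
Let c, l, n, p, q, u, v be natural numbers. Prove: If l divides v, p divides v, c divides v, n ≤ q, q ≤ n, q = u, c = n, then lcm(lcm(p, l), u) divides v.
From p divides v and l divides v, lcm(p, l) divides v. n ≤ q and q ≤ n, therefore n = q. From q = u, n = u. c = n and c divides v, therefore n divides v. Since n = u, u divides v. Since lcm(p, l) divides v, lcm(lcm(p, l), u) divides v.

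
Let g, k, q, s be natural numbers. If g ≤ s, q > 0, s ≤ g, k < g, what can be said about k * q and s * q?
k * q < s * q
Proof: Since g ≤ s and s ≤ g, g = s. Since k < g, k < s. q > 0, so k * q < s * q.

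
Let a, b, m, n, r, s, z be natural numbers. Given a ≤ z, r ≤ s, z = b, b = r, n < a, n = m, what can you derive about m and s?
m < s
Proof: n = m and n < a, thus m < a. Since z = b and a ≤ z, a ≤ b. m < a, so m < b. Since b = r, m < r. r ≤ s, so m < s.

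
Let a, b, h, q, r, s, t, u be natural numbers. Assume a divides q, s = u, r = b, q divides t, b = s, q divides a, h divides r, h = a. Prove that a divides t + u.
From q divides a and a divides q, q = a. From q divides t, a divides t. From r = b and b = s, r = s. s = u, so r = u. Since h = a and h divides r, a divides r. From r = u, a divides u. a divides t, so a divides t + u.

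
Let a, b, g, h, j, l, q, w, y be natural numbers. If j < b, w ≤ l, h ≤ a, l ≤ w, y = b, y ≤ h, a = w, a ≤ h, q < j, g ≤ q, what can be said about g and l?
g < l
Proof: From w ≤ l and l ≤ w, w = l. Since a = w, a = l. q < j and j < b, thus q < b. g ≤ q, so g < b. h ≤ a and a ≤ h, thus h = a. y = b and y ≤ h, therefore b ≤ h. h = a, so b ≤ a. Since g < b, g < a. a = l, so g < l.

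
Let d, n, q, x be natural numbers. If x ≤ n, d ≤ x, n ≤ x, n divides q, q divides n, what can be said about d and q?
d ≤ q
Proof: x ≤ n and n ≤ x, so x = n. Because n divides q and q divides n, n = q. x = n, so x = q. Since d ≤ x, d ≤ q.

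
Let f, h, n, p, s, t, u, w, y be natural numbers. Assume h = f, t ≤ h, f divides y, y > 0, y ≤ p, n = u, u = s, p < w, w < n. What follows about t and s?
t < s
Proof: Since h = f and t ≤ h, t ≤ f. f divides y and y > 0, hence f ≤ y. t ≤ f, so t ≤ y. n = u and u = s, so n = s. p < w and w < n, hence p < n. n = s, so p < s. y ≤ p, so y < s. Since t ≤ y, t < s.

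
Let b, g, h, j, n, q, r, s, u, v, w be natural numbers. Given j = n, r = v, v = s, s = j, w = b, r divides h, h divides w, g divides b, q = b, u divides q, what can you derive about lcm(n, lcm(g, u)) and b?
lcm(n, lcm(g, u)) divides b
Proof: Because r = v and v = s, r = s. Since s = j, r = j. r divides h and h divides w, so r divides w. w = b, so r divides b. r = j, so j divides b. j = n, so n divides b. q = b and u divides q, therefore u divides b. g divides b, so lcm(g, u) divides b. n divides b, so lcm(n, lcm(g, u)) divides b.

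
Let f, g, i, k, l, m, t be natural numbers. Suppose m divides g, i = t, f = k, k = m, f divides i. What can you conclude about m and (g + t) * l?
m divides (g + t) * l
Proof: From f = k and k = m, f = m. f divides i, so m divides i. i = t, so m divides t. Since m divides g, m divides g + t. Then m divides (g + t) * l.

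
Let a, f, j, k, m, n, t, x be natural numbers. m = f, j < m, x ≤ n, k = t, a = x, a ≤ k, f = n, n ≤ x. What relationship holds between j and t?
j < t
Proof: m = f and f = n, therefore m = n. Since j < m, j < n. Since x ≤ n and n ≤ x, x = n. a = x, so a = n. k = t and a ≤ k, so a ≤ t. a = n, so n ≤ t. Since j < n, j < t.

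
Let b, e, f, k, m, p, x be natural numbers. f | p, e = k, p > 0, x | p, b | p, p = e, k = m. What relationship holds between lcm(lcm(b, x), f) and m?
lcm(lcm(b, x), f) ≤ m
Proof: Because p = e and e = k, p = k. Since k = m, p = m. Because b | p and x | p, lcm(b, x) | p. f | p, so lcm(lcm(b, x), f) | p. p > 0, so lcm(lcm(b, x), f) ≤ p. Since p = m, lcm(lcm(b, x), f) ≤ m.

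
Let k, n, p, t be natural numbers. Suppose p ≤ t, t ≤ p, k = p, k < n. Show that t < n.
p ≤ t and t ≤ p, so p = t. Since k = p and k < n, p < n. From p = t, t < n.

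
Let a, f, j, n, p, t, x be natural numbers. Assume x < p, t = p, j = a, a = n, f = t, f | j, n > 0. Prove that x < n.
j = a and a = n, therefore j = n. f = t and f | j, therefore t | j. j = n, so t | n. From t = p, p | n. Since n > 0, p ≤ n. Since x < p, x < n.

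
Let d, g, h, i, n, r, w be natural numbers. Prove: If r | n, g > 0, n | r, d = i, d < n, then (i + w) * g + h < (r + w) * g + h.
From n | r and r | n, n = r. d < n, so d < r. d = i, so i < r. Then i + w < r + w. Since g > 0, (i + w) * g < (r + w) * g. Then (i + w) * g + h < (r + w) * g + h.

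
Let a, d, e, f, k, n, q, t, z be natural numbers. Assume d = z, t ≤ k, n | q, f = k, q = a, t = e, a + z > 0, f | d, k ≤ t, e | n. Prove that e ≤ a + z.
e | n and n | q, so e | q. Since q = a, e | a. k ≤ t and t ≤ k, so k = t. f = k and f | d, thus k | d. k = t, so t | d. Since t = e, e | d. d = z, so e | z. e | a, so e | a + z. a + z > 0, so e ≤ a + z.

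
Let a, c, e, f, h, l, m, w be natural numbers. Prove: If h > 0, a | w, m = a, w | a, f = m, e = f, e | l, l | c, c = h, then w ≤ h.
From f = m and m = a, f = a. a | w and w | a, hence a = w. Since f = a, f = w. c = h and l | c, therefore l | h. Since e | l, e | h. Since e = f, f | h. Since h > 0, f ≤ h. Because f = w, w ≤ h.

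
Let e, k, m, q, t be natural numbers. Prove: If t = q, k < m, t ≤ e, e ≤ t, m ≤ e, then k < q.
Since e ≤ t and t ≤ e, e = t. Since t = q, e = q. k < m and m ≤ e, hence k < e. Since e = q, k < q.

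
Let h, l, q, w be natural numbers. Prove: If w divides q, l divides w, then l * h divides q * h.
l divides w and w divides q, thus l divides q. Then l * h divides q * h.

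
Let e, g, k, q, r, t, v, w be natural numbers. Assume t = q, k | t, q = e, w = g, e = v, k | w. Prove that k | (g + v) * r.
w = g and k | w, thus k | g. t = q and q = e, therefore t = e. Since e = v, t = v. From k | t, k | v. k | g, so k | g + v. Then k | (g + v) * r.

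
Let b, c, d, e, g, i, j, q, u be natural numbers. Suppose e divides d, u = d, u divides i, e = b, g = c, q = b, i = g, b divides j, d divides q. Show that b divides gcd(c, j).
q = b and d divides q, thus d divides b. From e = b and e divides d, b divides d. Since d divides b, d = b. From i = g and g = c, i = c. u = d and u divides i, thus d divides i. Since i = c, d divides c. Since d = b, b divides c. Since b divides j, b divides gcd(c, j).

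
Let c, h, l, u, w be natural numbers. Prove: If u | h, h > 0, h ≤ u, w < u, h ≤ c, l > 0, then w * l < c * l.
u | h and h > 0, so u ≤ h. h ≤ u, so u = h. w < u, so w < h. Since h ≤ c, w < c. l > 0, so w * l < c * l.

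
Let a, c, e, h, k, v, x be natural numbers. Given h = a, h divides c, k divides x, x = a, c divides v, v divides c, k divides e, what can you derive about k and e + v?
k divides e + v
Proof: Because x = a and k divides x, k divides a. Because c divides v and v divides c, c = v. Because h = a and h divides c, a divides c. c = v, so a divides v. Since k divides a, k divides v. k divides e, so k divides e + v.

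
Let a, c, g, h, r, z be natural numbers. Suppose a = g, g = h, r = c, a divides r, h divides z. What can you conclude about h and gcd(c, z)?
h divides gcd(c, z)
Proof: Since a = g and g = h, a = h. r = c and a divides r, therefore a divides c. Since a = h, h divides c. Since h divides z, h divides gcd(c, z).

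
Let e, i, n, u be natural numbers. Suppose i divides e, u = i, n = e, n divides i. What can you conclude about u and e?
u = e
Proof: Because n = e and n divides i, e divides i. i divides e, so i = e. Since u = i, u = e.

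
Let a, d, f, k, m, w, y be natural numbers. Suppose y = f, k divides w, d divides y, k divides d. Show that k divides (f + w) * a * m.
y = f and d divides y, so d divides f. k divides d, so k divides f. Since k divides w, k divides f + w. Then k divides (f + w) * a. Then k divides (f + w) * a * m.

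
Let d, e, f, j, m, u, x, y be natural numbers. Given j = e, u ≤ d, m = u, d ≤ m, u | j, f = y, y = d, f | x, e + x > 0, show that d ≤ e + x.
m = u and d ≤ m, thus d ≤ u. u ≤ d, so u = d. Since u | j, d | j. j = e, so d | e. f = y and y = d, thus f = d. Because f | x, d | x. From d | e, d | e + x. e + x > 0, so d ≤ e + x.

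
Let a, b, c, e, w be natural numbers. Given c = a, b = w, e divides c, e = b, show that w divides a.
From e = b and b = w, e = w. c = a and e divides c, so e divides a. Because e = w, w divides a.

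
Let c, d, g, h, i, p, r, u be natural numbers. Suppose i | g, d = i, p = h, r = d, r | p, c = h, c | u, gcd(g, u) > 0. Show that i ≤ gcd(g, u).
r = d and r | p, hence d | p. p = h, so d | h. Since d = i, i | h. Because c = h and c | u, h | u. i | h, so i | u. Since i | g, i | gcd(g, u). Since gcd(g, u) > 0, i ≤ gcd(g, u).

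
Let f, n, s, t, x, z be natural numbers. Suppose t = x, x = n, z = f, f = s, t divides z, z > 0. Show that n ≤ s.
Since t = x and x = n, t = n. Since z = f and f = s, z = s. t divides z and z > 0, hence t ≤ z. z = s, so t ≤ s. Since t = n, n ≤ s.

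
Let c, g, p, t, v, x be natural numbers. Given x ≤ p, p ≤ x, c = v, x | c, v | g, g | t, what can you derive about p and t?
p | t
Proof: x ≤ p and p ≤ x, therefore x = p. c = v and x | c, thus x | v. x = p, so p | v. v | g, so p | g. g | t, so p | t.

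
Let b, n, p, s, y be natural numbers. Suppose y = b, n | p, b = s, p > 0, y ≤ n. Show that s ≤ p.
From y = b and b = s, y = s. n | p and p > 0, therefore n ≤ p. y ≤ n, so y ≤ p. Since y = s, s ≤ p.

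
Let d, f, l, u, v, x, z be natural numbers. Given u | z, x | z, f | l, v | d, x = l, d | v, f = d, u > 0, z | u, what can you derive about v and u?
v ≤ u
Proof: Since d | v and v | d, d = v. Since z | u and u | z, z = u. f = d and f | l, hence d | l. Because x = l and x | z, l | z. Since d | l, d | z. Because z = u, d | u. u > 0, so d ≤ u. Since d = v, v ≤ u.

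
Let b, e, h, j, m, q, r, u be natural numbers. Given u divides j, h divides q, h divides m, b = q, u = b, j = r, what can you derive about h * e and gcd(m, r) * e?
h * e divides gcd(m, r) * e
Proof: u = b and b = q, therefore u = q. j = r and u divides j, hence u divides r. Since u = q, q divides r. h divides q, so h divides r. Since h divides m, h divides gcd(m, r). Then h * e divides gcd(m, r) * e.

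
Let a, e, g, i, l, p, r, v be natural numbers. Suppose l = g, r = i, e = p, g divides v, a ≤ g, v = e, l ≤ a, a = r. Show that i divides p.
Because l = g and l ≤ a, g ≤ a. Since a ≤ g, g = a. Since a = r, g = r. Since r = i, g = i. v = e and g divides v, hence g divides e. g = i, so i divides e. e = p, so i divides p.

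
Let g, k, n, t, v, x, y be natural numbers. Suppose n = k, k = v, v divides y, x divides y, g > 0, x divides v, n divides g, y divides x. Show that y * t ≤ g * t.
From x divides y and y divides x, x = y. x divides v, so y divides v. Since v divides y, v = y. k = v, so k = y. n = k and n divides g, so k divides g. Because g > 0, k ≤ g. Since k = y, y ≤ g. By multiplying by a non-negative, y * t ≤ g * t.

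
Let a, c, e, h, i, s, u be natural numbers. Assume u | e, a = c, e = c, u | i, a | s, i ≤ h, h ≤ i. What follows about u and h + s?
u | h + s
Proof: i ≤ h and h ≤ i, hence i = h. u | i, so u | h. e = c and u | e, thus u | c. From a = c and a | s, c | s. Since u | c, u | s. u | h, so u | h + s.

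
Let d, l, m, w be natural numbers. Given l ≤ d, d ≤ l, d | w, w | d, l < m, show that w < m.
From l ≤ d and d ≤ l, l = d. d | w and w | d, hence d = w. l = d, so l = w. l < m, so w < m.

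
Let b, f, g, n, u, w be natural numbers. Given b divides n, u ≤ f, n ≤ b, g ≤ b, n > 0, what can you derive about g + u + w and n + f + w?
g + u + w ≤ n + f + w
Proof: b divides n and n > 0, hence b ≤ n. n ≤ b, so b = n. g ≤ b, so g ≤ n. u ≤ f, so g + u ≤ n + f. Then g + u + w ≤ n + f + w.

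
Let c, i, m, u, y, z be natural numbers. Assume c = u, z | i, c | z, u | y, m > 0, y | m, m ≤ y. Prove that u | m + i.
y | m and m > 0, hence y ≤ m. Since m ≤ y, y = m. Because u | y, u | m. Because c | z and z | i, c | i. Since c = u, u | i. Since u | m, u | m + i.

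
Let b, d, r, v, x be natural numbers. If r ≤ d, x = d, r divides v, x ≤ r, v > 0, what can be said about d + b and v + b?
d + b ≤ v + b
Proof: x = d and x ≤ r, thus d ≤ r. r ≤ d, so r = d. r divides v, so d divides v. v > 0, so d ≤ v. Then d + b ≤ v + b.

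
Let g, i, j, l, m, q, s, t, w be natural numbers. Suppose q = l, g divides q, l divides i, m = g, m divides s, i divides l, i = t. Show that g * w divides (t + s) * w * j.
l divides i and i divides l, hence l = i. Since q = l, q = i. Because i = t, q = t. g divides q, so g divides t. From m = g and m divides s, g divides s. Since g divides t, g divides t + s. Then g * w divides (t + s) * w. Then g * w divides (t + s) * w * j.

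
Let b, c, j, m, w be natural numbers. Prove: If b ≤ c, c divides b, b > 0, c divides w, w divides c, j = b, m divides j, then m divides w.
c divides b and b > 0, hence c ≤ b. From b ≤ c, b = c. c divides w and w divides c, so c = w. b = c, so b = w. j = b and m divides j, so m divides b. b = w, so m divides w.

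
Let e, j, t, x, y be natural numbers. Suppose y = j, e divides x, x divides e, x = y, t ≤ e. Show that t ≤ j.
e divides x and x divides e, so e = x. x = y, so e = y. From t ≤ e, t ≤ y. y = j, so t ≤ j.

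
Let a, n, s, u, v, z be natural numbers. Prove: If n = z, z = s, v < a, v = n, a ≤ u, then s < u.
v = n and n = z, thus v = z. Since z = s, v = s. Because v < a and a ≤ u, v < u. Since v = s, s < u.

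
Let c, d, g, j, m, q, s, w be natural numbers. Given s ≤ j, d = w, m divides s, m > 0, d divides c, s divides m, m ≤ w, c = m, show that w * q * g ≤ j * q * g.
Since s divides m and m divides s, s = m. d = w and d divides c, so w divides c. Since c = m, w divides m. From m > 0, w ≤ m. m ≤ w, so m = w. s = m, so s = w. s ≤ j, so w ≤ j. By multiplying by a non-negative, w * q ≤ j * q. By multiplying by a non-negative, w * q * g ≤ j * q * g.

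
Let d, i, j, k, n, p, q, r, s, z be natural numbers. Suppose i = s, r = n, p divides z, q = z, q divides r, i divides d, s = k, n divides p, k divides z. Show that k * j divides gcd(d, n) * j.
From i = s and i divides d, s divides d. From s = k, k divides d. r = n and q divides r, hence q divides n. Because q = z, z divides n. n divides p and p divides z, so n divides z. z divides n, so z = n. k divides z, so k divides n. Since k divides d, k divides gcd(d, n). Then k * j divides gcd(d, n) * j.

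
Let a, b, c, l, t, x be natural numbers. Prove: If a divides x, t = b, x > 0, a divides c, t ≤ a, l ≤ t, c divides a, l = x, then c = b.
c divides a and a divides c, thus c = a. Since a divides x and x > 0, a ≤ x. From l = x and l ≤ t, x ≤ t. Since a ≤ x, a ≤ t. t ≤ a, so a = t. Since c = a, c = t. Since t = b, c = b.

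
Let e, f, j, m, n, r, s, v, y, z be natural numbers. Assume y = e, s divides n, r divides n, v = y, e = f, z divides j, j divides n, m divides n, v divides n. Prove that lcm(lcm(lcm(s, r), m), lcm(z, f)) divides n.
s divides n and r divides n, thus lcm(s, r) divides n. Since m divides n, lcm(lcm(s, r), m) divides n. z divides j and j divides n, therefore z divides n. y = e and e = f, so y = f. v = y and v divides n, hence y divides n. Since y = f, f divides n. z divides n, so lcm(z, f) divides n. Since lcm(lcm(s, r), m) divides n, lcm(lcm(lcm(s, r), m), lcm(z, f)) divides n.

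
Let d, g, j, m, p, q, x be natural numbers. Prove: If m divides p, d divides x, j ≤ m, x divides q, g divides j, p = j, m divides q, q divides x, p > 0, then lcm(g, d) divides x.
q divides x and x divides q, thus q = x. m divides p and p > 0, so m ≤ p. From p = j, m ≤ j. Since j ≤ m, m = j. m divides q, so j divides q. g divides j, so g divides q. q = x, so g divides x. d divides x, so lcm(g, d) divides x.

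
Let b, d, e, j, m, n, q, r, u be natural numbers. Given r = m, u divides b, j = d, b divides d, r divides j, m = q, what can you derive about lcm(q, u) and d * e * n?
lcm(q, u) divides d * e * n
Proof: r = m and m = q, therefore r = q. j = d and r divides j, hence r divides d. Since r = q, q divides d. Since u divides b and b divides d, u divides d. q divides d, so lcm(q, u) divides d. Then lcm(q, u) divides d * e. Then lcm(q, u) divides d * e * n.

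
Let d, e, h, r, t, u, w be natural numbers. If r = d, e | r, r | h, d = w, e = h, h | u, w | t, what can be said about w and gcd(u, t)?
w | gcd(u, t)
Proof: e = h and e | r, thus h | r. r | h, so h = r. Since r = d, h = d. Since d = w, h = w. h | u, so w | u. From w | t, w | gcd(u, t).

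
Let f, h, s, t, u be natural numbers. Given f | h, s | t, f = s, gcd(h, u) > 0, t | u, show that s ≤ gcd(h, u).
f = s and f | h, so s | h. s | t and t | u, thus s | u. Since s | h, s | gcd(h, u). Since gcd(h, u) > 0, s ≤ gcd(h, u).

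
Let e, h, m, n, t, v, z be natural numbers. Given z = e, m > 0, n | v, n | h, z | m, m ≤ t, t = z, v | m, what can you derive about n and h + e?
n | h + e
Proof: t = z and m ≤ t, hence m ≤ z. Because z | m and m > 0, z ≤ m. From m ≤ z, m = z. From z = e, m = e. Because v | m, v | e. Since n | v, n | e. n | h, so n | h + e.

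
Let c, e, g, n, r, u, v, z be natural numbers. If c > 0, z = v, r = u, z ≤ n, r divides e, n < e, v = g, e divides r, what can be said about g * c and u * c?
g * c < u * c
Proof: e divides r and r divides e, hence e = r. Since r = u, e = u. z = v and v = g, so z = g. z ≤ n and n < e, hence z < e. z = g, so g < e. e = u, so g < u. Since c > 0, by multiplying by a positive, g * c < u * c.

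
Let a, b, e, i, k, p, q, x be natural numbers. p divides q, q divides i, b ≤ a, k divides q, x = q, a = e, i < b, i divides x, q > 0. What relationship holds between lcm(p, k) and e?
lcm(p, k) < e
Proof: Because p divides q and k divides q, lcm(p, k) divides q. Because q > 0, lcm(p, k) ≤ q. x = q and i divides x, hence i divides q. q divides i, so i = q. Because i < b and b ≤ a, i < a. From i = q, q < a. Since lcm(p, k) ≤ q, lcm(p, k) < a. Since a = e, lcm(p, k) < e.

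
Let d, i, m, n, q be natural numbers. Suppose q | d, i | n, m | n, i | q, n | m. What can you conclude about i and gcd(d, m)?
i | gcd(d, m)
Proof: i | q and q | d, therefore i | d. n | m and m | n, therefore n = m. Since i | n, i | m. Since i | d, i | gcd(d, m).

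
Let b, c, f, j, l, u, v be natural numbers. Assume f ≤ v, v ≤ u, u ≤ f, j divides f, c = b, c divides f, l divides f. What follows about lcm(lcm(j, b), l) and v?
lcm(lcm(j, b), l) divides v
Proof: From v ≤ u and u ≤ f, v ≤ f. Since f ≤ v, f = v. c = b and c divides f, so b divides f. j divides f, so lcm(j, b) divides f. Since l divides f, lcm(lcm(j, b), l) divides f. Since f = v, lcm(lcm(j, b), l) divides v.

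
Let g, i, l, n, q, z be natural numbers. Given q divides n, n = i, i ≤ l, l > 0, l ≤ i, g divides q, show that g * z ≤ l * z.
i ≤ l and l ≤ i, hence i = l. n = i and q divides n, therefore q divides i. i = l, so q divides l. Since g divides q, g divides l. Since l > 0, g ≤ l. By multiplying by a non-negative, g * z ≤ l * z.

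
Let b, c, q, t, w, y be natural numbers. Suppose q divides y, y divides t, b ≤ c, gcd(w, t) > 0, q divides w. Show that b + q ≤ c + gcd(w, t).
q divides y and y divides t, hence q divides t. q divides w, so q divides gcd(w, t). Since gcd(w, t) > 0, q ≤ gcd(w, t). b ≤ c, so b + q ≤ c + gcd(w, t).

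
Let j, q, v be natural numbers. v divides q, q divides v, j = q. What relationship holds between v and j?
v = j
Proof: q divides v and v divides q, therefore q = v. j = q, so j = v. Then v = j.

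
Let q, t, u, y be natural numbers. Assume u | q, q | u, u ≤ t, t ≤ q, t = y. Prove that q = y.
From u | q and q | u, u = q. Since u ≤ t, q ≤ t. t ≤ q, so q = t. Since t = y, q = y.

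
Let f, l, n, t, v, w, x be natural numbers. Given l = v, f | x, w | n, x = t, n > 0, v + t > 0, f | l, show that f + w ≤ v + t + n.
l = v and f | l, thus f | v. x = t and f | x, hence f | t. From f | v, f | v + t. From v + t > 0, f ≤ v + t. Because w | n and n > 0, w ≤ n. f ≤ v + t, so f + w ≤ v + t + n.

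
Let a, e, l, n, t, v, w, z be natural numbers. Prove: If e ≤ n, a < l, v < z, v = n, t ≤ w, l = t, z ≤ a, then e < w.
Because v = n and v < z, n < z. Since e ≤ n, e < z. z ≤ a and a < l, so z < l. l = t, so z < t. e < z, so e < t. t ≤ w, so e < w.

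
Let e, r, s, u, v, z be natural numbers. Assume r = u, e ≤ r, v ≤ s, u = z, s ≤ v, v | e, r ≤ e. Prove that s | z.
r = u and u = z, so r = z. v ≤ s and s ≤ v, so v = s. Because e ≤ r and r ≤ e, e = r. Since v | e, v | r. Since v = s, s | r. Since r = z, s | z.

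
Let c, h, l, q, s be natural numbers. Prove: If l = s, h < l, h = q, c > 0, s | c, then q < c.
h = q and h < l, so q < l. Since l = s, q < s. s | c and c > 0, so s ≤ c. Since q < s, q < c.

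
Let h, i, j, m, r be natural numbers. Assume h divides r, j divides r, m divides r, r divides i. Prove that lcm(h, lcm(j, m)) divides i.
j divides r and m divides r, hence lcm(j, m) divides r. Since h divides r, lcm(h, lcm(j, m)) divides r. From r divides i, lcm(h, lcm(j, m)) divides i.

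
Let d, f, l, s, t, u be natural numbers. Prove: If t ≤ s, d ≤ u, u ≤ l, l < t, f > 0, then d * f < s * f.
d ≤ u and u ≤ l, hence d ≤ l. l < t and t ≤ s, so l < s. Because d ≤ l, d < s. Combining with f > 0, by multiplying by a positive, d * f < s * f.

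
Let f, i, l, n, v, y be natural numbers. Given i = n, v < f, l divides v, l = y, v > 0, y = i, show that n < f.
y = i and i = n, thus y = n. Because l divides v and v > 0, l ≤ v. v < f, so l < f. l = y, so y < f. Since y = n, n < f.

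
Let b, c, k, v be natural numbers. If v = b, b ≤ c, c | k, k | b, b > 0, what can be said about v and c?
v = c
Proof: Because c | k and k | b, c | b. b > 0, so c ≤ b. b ≤ c, so b = c. v = b, so v = c.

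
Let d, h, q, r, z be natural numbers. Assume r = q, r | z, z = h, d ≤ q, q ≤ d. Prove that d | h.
Because q ≤ d and d ≤ q, q = d. r = q, so r = d. From z = h and r | z, r | h. Since r = d, d | h.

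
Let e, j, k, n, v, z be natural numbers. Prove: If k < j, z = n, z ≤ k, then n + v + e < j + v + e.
z ≤ k and k < j, hence z < j. z = n, so n < j. Then n + v < j + v. Then n + v + e < j + v + e.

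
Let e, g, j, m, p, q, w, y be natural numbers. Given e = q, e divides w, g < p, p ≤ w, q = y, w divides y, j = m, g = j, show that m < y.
Because e = q and e divides w, q divides w. From q = y, y divides w. w divides y, so w = y. From g = j and j = m, g = m. g < p and p ≤ w, thus g < w. Since g = m, m < w. From w = y, m < y.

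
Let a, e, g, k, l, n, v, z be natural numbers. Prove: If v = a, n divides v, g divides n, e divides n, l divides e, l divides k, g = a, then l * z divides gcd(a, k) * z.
v = a and n divides v, therefore n divides a. g = a and g divides n, so a divides n. n divides a, so n = a. l divides e and e divides n, therefore l divides n. n = a, so l divides a. Since l divides k, l divides gcd(a, k). Then l * z divides gcd(a, k) * z.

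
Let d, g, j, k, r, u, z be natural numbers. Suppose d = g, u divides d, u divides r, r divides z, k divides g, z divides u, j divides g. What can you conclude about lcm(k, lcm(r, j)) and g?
lcm(k, lcm(r, j)) divides g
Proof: r divides z and z divides u, thus r divides u. Since u divides r, u = r. From d = g and u divides d, u divides g. From u = r, r divides g. Since j divides g, lcm(r, j) divides g. k divides g, so lcm(k, lcm(r, j)) divides g.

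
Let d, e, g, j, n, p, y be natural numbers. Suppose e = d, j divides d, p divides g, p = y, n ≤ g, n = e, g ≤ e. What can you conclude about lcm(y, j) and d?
lcm(y, j) divides d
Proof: Because n = e and n ≤ g, e ≤ g. g ≤ e, so g = e. Since e = d, g = d. p = y and p divides g, so y divides g. g = d, so y divides d. Because j divides d, lcm(y, j) divides d.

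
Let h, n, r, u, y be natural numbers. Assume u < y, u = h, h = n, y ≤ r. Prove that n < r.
u = h and h = n, so u = n. u < y and y ≤ r, hence u < r. Since u = n, n < r.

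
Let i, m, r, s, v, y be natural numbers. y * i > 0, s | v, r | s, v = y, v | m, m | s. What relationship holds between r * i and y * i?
r * i ≤ y * i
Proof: v | m and m | s, thus v | s. Since s | v, s = v. Because v = y, s = y. r | s, so r | y. Then r * i | y * i. y * i > 0, so r * i ≤ y * i.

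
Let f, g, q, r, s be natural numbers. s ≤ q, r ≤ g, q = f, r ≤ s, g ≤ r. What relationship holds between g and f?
g ≤ f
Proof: r ≤ g and g ≤ r, hence r = g. Since r ≤ s, g ≤ s. Since s ≤ q, g ≤ q. Since q = f, g ≤ f.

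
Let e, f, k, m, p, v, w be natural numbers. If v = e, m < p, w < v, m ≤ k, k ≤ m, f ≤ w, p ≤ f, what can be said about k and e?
k < e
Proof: Since m ≤ k and k ≤ m, m = k. Since m < p and p ≤ f, m < f. Because v = e and w < v, w < e. f ≤ w, so f < e. Since m < f, m < e. Since m = k, k < e.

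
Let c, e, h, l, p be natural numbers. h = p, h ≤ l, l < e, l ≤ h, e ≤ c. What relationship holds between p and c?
p < c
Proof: l ≤ h and h ≤ l, so l = h. h = p, so l = p. l < e, so p < e. Since e ≤ c, p < c.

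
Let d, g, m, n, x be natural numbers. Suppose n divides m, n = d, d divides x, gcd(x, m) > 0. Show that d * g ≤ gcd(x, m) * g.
n = d and n divides m, thus d divides m. Since d divides x, d divides gcd(x, m). gcd(x, m) > 0, so d ≤ gcd(x, m). By multiplying by a non-negative, d * g ≤ gcd(x, m) * g.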